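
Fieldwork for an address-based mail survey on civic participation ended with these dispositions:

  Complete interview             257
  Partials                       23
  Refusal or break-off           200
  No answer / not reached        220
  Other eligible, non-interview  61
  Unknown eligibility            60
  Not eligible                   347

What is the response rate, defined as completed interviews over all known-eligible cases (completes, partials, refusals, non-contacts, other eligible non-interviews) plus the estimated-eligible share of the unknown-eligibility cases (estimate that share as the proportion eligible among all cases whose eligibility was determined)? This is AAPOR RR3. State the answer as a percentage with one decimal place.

32.0%

Top: 257
Determined eligible: 257 + 23 + 200 + 220 + 61 = 761
e = 761 / (761 + 347) = 761 / 1108 = 0.6868
Estimated eligible among unknowns: 0.6868 × 60 = 41.21
Base: 761 + 41.21 = 802.21
RR3 = 257 / 802.21 = 0.3204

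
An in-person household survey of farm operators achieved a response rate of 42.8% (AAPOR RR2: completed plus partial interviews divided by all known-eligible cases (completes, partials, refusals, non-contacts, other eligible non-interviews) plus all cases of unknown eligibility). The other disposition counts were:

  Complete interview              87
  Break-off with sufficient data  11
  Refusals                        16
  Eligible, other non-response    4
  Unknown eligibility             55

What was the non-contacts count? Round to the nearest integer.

56

Top = 87 + 11 = 98
RR2 = 98 / D = 0.428
D = 98 / 0.428 = 229.0
Other denominator terms total 173
non-contacts = 229.0 − 173 ≈ 56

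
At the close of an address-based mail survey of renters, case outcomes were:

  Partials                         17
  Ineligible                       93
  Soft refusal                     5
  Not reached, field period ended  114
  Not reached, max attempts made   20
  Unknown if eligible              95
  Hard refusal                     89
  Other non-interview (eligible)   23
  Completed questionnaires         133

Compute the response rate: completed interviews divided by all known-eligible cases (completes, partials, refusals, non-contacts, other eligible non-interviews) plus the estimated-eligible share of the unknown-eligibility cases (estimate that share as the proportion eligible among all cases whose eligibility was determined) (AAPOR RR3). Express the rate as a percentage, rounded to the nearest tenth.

Refusal or break-off = 89 + 5 = 94
No contact after all attempts = 114 + 20 = 134
Top = 133
Determined eligible = 133 + 17 + 94 + 134 + 23 = 401
e = 401 / (401 + 93) = 401 / 494 = 0.8117
Estimated eligible among unknowns = 0.8117 × 95 = 77.11
Denom = 401 + 77.11 = 478.11
RR3 = 133 / 478.11 = 0.2782

27.8%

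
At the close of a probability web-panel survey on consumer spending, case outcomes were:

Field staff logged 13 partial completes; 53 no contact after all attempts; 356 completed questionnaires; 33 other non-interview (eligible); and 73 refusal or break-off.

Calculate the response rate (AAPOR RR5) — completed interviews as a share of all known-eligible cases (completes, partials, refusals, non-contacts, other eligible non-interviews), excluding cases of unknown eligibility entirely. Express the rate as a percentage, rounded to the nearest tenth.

67.4%

Numerator: 356
Base: 356 + 13 + 73 + 53 + 33 = 528
RR5 = 356 / 528 = 0.6742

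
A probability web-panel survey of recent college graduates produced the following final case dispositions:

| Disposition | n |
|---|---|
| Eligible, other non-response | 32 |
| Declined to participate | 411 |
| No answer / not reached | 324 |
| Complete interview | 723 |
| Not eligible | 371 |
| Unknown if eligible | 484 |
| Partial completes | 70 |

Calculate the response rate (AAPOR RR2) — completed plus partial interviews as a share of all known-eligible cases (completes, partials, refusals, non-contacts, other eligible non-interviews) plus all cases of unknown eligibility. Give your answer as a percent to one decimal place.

38.8%

Num → 723 + 70 = 793
Base → 723 + 70 + 411 + 324 + 32 + 484 = 2044
RR2 = 793 / 2044 = 0.3880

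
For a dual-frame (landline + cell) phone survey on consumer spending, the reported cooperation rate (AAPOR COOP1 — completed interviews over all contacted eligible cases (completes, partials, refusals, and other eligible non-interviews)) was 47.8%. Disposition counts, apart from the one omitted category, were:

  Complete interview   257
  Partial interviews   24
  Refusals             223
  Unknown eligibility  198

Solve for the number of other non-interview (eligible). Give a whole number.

COOP1 = 257 / D = 0.478
D = 257 / 0.478 = 537.7
Rest of base = 504
other non-interview (eligible) = 537.7 − 504 ≈ 34

34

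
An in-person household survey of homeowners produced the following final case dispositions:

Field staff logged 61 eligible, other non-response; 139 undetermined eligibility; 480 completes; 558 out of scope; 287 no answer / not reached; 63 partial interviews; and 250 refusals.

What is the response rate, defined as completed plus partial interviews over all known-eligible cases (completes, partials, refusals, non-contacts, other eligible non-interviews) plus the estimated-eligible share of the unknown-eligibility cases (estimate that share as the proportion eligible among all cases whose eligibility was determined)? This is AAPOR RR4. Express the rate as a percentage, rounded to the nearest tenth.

Numerator: 480 + 63 = 543
Eligible (known): 480 + 63 + 250 + 287 + 61 = 1141
e = 1141 / (1141 + 558) = 1141 / 1699 = 0.6716
e × U: 0.6716 × 139 = 93.35
Base: 1141 + 93.35 = 1234.35
RR4 = 543 / 1234.35 = 0.4399

44.0%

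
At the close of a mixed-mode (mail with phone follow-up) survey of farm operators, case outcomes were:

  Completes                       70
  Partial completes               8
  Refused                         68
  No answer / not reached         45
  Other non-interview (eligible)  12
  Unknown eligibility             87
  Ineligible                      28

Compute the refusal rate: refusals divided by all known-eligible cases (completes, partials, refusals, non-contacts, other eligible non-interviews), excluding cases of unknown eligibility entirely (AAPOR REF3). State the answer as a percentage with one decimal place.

33.5%

Top = 68
Denominator = 70 + 8 + 68 + 45 + 12 = 203
REF3 = 68 / 203 = 0.3350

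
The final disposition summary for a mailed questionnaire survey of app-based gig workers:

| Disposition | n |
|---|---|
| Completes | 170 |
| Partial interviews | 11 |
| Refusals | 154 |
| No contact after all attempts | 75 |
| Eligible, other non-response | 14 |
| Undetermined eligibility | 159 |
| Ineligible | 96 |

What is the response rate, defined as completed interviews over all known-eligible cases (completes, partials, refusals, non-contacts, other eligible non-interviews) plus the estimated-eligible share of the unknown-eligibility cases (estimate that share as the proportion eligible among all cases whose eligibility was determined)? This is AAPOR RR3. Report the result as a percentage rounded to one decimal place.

Numerator: 170
Known eligible: 170 + 11 + 154 + 75 + 14 = 424
e = 424 / (424 + 96) = 424 / 520 = 0.8154
Eligible share of unknowns: 0.8154 × 159 = 129.65
Denom: 424 + 129.65 = 553.65
RR3 = 170 / 553.65 = 0.3071

30.7%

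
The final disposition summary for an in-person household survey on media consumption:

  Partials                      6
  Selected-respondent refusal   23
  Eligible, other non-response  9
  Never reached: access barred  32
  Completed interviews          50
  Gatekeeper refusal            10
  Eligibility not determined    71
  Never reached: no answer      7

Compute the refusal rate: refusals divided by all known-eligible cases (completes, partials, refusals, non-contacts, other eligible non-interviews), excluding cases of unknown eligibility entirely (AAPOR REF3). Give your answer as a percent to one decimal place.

Declined to participate = 10 + 23 = 33
Never reached = 7 + 32 = 39
Top → 33
Denom → 50 + 6 + 33 + 39 + 9 = 137
REF3 = 33 / 137 = 0.2409

24.1%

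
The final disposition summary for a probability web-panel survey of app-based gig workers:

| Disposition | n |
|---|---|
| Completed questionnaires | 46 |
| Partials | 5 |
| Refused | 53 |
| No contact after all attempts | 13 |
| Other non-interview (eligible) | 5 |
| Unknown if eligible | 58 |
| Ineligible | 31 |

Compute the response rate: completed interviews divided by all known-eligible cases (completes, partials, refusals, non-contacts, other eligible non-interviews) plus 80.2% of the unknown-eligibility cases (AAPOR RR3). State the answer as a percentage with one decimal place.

27.3%

Numerator: 46
Eligible (known): 46 + 5 + 53 + 13 + 5 = 122
Estimated eligible among unknowns: 0.8020 × 58 = 46.52
Denominator: 122 + 46.52 = 168.52
RR3 = 46 / 168.52 = 0.2730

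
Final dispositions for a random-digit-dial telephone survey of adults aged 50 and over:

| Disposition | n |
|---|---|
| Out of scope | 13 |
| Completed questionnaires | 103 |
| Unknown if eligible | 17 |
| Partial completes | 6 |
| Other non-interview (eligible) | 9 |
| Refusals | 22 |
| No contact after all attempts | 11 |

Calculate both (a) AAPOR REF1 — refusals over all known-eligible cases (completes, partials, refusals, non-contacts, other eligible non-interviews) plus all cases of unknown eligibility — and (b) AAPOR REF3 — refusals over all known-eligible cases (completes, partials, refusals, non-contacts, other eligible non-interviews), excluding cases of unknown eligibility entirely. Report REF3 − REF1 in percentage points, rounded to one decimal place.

1.5

Num = 22
Base = 103 + 6 + 22 + 11 + 9 + 17 = 168
REF1 = 22 / 168 = 0.1310
Base = 103 + 6 + 22 + 11 + 9 = 151
REF3 = 22 / 151 = 0.1457
Difference = 14.57 − 13.10 = 1.47 percentage points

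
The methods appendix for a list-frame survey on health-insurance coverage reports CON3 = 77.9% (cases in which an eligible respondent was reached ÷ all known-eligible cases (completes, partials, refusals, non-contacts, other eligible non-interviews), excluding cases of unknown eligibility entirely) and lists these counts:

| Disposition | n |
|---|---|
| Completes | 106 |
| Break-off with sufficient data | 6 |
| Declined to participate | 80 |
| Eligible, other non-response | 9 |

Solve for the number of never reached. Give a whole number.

57

Num: 106 + 6 + 80 + 9 = 201
CON3 = 201 / D = 0.779
D = 201 / 0.779 = 258.0
Remaining denominator categories sum to 201
never reached = 258.0 − 201 ≈ 57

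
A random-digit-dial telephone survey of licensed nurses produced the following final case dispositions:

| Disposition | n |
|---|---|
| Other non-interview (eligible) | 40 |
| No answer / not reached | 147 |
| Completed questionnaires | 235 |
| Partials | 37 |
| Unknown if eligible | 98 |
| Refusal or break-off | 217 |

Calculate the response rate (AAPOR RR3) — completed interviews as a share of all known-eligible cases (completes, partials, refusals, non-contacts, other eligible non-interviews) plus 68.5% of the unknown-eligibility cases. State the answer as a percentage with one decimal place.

Top → 235
Eligible (known) → 235 + 37 + 217 + 147 + 40 = 676
Estimated eligible among unknowns → 0.6850 × 98 = 67.13
Denominator → 676 + 67.13 = 743.13
RR3 = 235 / 743.13 = 0.3162

31.6%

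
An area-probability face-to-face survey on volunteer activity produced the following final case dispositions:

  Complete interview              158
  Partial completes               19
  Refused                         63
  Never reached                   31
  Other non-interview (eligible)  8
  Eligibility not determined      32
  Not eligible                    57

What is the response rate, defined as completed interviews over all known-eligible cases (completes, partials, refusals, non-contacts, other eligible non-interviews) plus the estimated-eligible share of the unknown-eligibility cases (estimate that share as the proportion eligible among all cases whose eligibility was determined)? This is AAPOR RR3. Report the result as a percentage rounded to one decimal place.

51.7%

Top = 158
Determined eligible = 158 + 19 + 63 + 31 + 8 = 279
e = 279 / (279 + 57) = 279 / 336 = 0.8304
Eligible share of unknowns = 0.8304 × 32 = 26.57
Denominator = 279 + 26.57 = 305.57
RR3 = 158 / 305.57 = 0.5171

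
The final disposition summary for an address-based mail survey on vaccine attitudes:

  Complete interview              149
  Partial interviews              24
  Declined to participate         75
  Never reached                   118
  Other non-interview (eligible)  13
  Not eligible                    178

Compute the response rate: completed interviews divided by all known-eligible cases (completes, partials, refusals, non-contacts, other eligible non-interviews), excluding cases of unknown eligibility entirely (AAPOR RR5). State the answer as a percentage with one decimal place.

39.3%

Numerator = 149
Base = 149 + 24 + 75 + 118 + 13 = 379
RR5 = 149 / 379 = 0.3931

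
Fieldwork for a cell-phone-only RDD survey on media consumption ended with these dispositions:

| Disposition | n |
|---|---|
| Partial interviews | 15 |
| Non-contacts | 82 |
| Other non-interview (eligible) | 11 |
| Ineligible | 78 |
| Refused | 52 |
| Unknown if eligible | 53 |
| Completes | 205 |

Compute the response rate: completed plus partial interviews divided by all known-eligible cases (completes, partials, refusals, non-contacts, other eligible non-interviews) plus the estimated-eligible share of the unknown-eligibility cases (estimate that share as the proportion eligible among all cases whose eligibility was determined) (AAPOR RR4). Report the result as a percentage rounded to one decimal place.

Top → 205 + 15 = 220
Eligible (known) → 205 + 15 + 52 + 82 + 11 = 365
e = 365 / (365 + 78) = 365 / 443 = 0.8239
Estimated eligible among unknowns → 0.8239 × 53 = 43.67
Base → 365 + 43.67 = 408.67
RR4 = 220 / 408.67 = 0.5383

53.8%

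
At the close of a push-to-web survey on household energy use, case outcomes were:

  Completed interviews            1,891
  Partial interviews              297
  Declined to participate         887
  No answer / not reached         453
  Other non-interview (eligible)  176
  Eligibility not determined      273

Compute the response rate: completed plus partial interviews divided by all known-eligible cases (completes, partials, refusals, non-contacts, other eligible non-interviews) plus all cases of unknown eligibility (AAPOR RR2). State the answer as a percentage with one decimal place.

55.0%

Numerator → 1891 + 297 = 2188
Denom → 1891 + 297 + 887 + 453 + 176 + 273 = 3977
RR2 = 2188 / 3977 = 0.5502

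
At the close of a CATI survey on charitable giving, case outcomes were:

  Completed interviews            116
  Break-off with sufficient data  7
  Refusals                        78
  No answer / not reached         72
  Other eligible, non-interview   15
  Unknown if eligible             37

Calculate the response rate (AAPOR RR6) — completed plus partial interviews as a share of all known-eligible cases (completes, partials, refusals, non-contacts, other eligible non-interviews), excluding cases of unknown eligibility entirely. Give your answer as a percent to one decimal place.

Numerator: 116 + 7 = 123
Base: 116 + 7 + 78 + 72 + 15 = 288
RR6 = 123 / 288 = 0.4271

42.7%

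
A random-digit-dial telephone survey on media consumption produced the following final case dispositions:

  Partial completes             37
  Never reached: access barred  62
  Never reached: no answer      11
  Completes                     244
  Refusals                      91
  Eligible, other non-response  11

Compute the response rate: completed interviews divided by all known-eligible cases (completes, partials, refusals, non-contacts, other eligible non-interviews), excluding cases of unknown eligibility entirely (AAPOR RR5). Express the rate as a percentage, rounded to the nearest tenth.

53.5%

No contact after all attempts = 11 + 62 = 73
Numerator: 244
Base: 244 + 37 + 91 + 73 + 11 = 456
RR5 = 244 / 456 = 0.5351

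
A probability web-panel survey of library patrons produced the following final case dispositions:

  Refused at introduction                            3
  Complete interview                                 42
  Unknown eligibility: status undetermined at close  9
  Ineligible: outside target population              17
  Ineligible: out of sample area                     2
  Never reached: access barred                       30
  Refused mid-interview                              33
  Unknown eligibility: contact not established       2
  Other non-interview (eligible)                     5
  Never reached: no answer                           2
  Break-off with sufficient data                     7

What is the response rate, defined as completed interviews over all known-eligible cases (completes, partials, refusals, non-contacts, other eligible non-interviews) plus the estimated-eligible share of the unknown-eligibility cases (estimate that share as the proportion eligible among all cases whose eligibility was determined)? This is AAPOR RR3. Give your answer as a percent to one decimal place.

31.9%

Refusals = 3 + 33 = 36
Never reached = 2 + 30 = 32
Unknown if eligible = 2 + 9 = 11
Out of scope = 17 + 2 = 19
Top = 42
Known eligible = 42 + 7 + 36 + 32 + 5 = 122
e = 122 / (122 + 19) = 122 / 141 = 0.8652
e × U = 0.8652 × 11 = 9.52
Denom = 122 + 9.52 = 131.52
RR3 = 42 / 131.52 = 0.3193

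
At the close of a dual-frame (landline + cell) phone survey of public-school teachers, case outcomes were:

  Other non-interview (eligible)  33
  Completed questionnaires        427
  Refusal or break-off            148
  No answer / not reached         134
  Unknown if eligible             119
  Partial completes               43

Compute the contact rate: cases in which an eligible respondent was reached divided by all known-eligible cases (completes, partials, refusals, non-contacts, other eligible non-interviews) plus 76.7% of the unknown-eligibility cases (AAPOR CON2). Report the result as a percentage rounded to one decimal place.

Num = 427 + 43 + 148 + 33 = 651
Eligible (known) = 427 + 43 + 148 + 134 + 33 = 785
e × U = 0.7670 × 119 = 91.27
Denom = 785 + 91.27 = 876.27
CON2 = 651 / 876.27 = 0.7429

74.3%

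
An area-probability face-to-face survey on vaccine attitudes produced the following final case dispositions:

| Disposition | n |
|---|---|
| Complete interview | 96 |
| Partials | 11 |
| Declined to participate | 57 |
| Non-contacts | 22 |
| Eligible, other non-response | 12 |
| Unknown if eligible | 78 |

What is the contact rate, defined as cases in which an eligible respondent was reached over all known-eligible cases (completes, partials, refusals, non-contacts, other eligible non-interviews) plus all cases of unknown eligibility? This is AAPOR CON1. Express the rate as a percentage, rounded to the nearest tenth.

63.8%

Top = 96 + 11 + 57 + 12 = 176
Base = 96 + 11 + 57 + 22 + 12 + 78 = 276
CON1 = 176 / 276 = 0.6377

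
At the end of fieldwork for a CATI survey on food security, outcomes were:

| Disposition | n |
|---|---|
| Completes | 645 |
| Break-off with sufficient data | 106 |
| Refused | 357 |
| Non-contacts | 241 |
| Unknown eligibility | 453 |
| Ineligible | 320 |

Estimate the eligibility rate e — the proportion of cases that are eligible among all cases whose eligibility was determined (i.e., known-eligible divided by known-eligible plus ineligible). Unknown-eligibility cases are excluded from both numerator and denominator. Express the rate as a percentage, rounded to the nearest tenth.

80.8%

Known eligible = 645 + 106 + 357 + 241 = 1349
e = 1349 / (1349 + 320) = 1349 / 1669 = 0.8083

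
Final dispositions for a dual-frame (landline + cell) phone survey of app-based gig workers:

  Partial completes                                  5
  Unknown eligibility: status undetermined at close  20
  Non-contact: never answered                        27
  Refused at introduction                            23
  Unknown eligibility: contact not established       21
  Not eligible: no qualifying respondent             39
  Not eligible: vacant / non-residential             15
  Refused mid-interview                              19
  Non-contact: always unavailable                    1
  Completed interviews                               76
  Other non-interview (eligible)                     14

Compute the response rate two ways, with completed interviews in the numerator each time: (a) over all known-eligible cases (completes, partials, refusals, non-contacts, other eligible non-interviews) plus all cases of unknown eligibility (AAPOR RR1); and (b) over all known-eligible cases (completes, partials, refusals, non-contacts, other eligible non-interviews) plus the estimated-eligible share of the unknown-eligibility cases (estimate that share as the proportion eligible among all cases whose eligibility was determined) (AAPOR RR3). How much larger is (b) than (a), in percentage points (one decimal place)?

1.9

Refusals = 23 + 19 = 42
Non-contacts = 27 + 1 = 28
Undetermined eligibility = 21 + 20 = 41
Not eligible = 39 + 15 = 54
Num = 76
Base = 76 + 5 + 42 + 28 + 14 + 41 = 206
RR1 = 76 / 206 = 0.3689
Known eligible = 76 + 5 + 42 + 28 + 14 = 165
e = 165 / (165 + 54) = 165 / 219 = 0.7534
Estimated eligible among unknowns = 0.7534 × 41 = 30.89
Base = 165 + 30.89 = 195.89
RR3 = 76 / 195.89 = 0.3880
Difference = 38.80 − 36.89 = 1.91 percentage points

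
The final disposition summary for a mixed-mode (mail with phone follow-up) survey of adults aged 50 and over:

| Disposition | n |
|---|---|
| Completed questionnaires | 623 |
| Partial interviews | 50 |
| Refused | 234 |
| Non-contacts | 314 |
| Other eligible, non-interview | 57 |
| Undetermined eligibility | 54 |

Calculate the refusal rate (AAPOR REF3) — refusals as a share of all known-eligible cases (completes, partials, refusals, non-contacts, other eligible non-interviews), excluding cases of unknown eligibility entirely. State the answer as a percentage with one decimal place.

18.3%

Num: 234
Base: 623 + 50 + 234 + 314 + 57 = 1278
REF3 = 234 / 1278 = 0.1831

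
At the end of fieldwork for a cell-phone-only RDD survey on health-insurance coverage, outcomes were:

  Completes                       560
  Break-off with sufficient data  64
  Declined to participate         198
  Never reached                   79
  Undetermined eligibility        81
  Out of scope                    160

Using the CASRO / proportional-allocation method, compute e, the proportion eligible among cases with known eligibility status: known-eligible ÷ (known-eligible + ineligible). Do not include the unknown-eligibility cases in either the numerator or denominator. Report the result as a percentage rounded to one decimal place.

Determined eligible = 560 + 64 + 198 + 79 = 901
e = 901 / (901 + 160) = 901 / 1061 = 0.8492

84.9%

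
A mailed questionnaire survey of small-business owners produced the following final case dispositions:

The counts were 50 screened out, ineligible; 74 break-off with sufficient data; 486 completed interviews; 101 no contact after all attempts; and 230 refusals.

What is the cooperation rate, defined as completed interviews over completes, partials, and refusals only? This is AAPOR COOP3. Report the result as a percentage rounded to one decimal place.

61.5%

Num: 486
Base: 486 + 74 + 230 = 790
COOP3 = 486 / 790 = 0.6152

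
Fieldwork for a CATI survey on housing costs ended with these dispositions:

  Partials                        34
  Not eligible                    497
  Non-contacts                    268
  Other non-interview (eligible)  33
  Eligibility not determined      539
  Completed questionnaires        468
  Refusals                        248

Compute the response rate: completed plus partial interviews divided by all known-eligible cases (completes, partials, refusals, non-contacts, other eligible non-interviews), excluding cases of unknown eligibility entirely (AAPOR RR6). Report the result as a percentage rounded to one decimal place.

47.8%

Top → 468 + 34 = 502
Denominator → 468 + 34 + 248 + 268 + 33 = 1051
RR6 = 502 / 1051 = 0.4776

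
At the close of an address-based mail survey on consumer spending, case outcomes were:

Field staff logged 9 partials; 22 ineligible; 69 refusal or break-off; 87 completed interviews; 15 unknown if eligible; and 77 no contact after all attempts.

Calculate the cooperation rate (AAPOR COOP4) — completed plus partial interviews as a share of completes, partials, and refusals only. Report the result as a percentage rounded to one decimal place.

58.2%

Top → 87 + 9 = 96
Denominator → 87 + 9 + 69 = 165
COOP4 = 96 / 165 = 0.5818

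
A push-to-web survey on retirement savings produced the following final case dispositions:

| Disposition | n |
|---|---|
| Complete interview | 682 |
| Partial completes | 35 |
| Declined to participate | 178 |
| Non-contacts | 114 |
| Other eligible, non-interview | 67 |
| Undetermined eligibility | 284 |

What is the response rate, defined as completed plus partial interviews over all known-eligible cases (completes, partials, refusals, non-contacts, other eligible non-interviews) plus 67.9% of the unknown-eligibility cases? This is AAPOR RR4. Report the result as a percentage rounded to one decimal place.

56.5%

Top = 682 + 35 = 717
Eligible (known) = 682 + 35 + 178 + 114 + 67 = 1076
Eligible share of unknowns = 0.6790 × 284 = 192.84
Base = 1076 + 192.84 = 1268.84
RR4 = 717 / 1268.84 = 0.5651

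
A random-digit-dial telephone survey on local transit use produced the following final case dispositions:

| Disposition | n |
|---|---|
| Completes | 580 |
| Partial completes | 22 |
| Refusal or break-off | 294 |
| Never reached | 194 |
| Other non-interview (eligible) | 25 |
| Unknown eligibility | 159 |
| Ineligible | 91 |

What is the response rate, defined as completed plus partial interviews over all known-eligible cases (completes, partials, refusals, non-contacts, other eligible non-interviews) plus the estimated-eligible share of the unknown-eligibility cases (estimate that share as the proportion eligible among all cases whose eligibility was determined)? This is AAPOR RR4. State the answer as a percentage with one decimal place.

47.7%

Top = 580 + 22 = 602
Known eligible = 580 + 22 + 294 + 194 + 25 = 1115
e = 1115 / (1115 + 91) = 1115 / 1206 = 0.9245
e × U = 0.9245 × 159 = 147.00
Base = 1115 + 147.00 = 1262.00
RR4 = 602 / 1262.00 = 0.4770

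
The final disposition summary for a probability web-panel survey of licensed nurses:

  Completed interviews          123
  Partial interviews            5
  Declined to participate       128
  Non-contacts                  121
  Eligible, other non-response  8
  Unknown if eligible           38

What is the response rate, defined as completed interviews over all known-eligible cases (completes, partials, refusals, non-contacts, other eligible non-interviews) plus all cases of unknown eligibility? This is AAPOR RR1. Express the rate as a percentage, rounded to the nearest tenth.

Num: 123
Denom: 123 + 5 + 128 + 121 + 8 + 38 = 423
RR1 = 123 / 423 = 0.2908

29.1%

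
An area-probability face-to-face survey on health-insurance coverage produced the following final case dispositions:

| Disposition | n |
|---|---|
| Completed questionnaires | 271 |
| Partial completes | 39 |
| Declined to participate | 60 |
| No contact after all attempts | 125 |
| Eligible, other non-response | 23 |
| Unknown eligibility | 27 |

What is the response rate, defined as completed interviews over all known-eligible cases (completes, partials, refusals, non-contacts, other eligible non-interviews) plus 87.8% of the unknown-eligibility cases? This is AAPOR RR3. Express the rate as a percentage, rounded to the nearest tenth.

50.0%

Num = 271
Known eligible = 271 + 39 + 60 + 125 + 23 = 518
Eligible share of unknowns = 0.8780 × 27 = 23.71
Base = 518 + 23.71 = 541.71
RR3 = 271 / 541.71 = 0.5003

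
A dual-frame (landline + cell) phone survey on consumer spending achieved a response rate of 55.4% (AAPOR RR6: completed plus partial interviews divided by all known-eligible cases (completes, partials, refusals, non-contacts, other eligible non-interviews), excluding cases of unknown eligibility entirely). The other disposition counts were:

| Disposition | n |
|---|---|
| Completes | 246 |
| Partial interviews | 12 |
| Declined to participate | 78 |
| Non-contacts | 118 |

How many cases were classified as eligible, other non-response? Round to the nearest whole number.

Numerator: 246 + 12 = 258
RR6 = 258 / D = 0.554
D = 258 / 0.554 = 465.7
Rest of base = 454
eligible, other non-response = 465.7 − 454 ≈ 12

12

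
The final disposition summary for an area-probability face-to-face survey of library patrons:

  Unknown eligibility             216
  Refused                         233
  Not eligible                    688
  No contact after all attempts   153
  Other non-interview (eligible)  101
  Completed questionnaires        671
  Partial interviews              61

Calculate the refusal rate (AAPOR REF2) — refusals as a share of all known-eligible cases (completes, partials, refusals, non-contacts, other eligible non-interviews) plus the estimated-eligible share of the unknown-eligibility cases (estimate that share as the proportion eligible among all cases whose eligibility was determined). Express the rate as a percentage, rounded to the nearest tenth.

Top = 233
Determined eligible = 671 + 61 + 233 + 153 + 101 = 1219
e = 1219 / (1219 + 688) = 1219 / 1907 = 0.6392
Eligible share of unknowns = 0.6392 × 216 = 138.07
Denominator = 1219 + 138.07 = 1357.07
REF2 = 233 / 1357.07 = 0.1717

17.2%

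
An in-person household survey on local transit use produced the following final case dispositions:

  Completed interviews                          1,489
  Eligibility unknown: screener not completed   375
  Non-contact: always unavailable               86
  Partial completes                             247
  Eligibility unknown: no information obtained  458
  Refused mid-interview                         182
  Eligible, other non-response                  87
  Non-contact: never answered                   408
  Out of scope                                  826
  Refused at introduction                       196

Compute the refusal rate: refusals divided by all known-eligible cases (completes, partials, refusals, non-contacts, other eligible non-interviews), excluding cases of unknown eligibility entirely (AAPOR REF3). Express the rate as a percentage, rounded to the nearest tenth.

14.0%

Refusal or break-off = 196 + 182 = 378
No contact after all attempts = 408 + 86 = 494
Eligibility not determined = 375 + 458 = 833
Top → 378
Denominator → 1489 + 247 + 378 + 494 + 87 = 2695
REF3 = 378 / 2695 = 0.1403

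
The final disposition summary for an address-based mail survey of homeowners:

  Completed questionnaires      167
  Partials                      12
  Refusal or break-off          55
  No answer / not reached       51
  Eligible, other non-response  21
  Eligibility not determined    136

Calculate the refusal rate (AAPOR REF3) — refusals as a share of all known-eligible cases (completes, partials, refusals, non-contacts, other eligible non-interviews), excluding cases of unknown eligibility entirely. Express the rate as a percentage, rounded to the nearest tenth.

18.0%

Top → 55
Denominator → 167 + 12 + 55 + 51 + 21 = 306
REF3 = 55 / 306 = 0.1797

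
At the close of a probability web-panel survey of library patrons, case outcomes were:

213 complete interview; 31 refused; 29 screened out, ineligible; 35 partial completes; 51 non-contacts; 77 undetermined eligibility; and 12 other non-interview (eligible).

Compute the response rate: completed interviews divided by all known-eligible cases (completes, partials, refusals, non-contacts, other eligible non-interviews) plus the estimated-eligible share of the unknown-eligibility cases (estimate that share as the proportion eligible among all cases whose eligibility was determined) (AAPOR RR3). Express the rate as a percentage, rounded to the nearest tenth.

51.6%

Num: 213
Eligible (known): 213 + 35 + 31 + 51 + 12 = 342
e = 342 / (342 + 29) = 342 / 371 = 0.9218
Eligible share of unknowns: 0.9218 × 77 = 70.98
Base: 342 + 70.98 = 412.98
RR3 = 213 / 412.98 = 0.5158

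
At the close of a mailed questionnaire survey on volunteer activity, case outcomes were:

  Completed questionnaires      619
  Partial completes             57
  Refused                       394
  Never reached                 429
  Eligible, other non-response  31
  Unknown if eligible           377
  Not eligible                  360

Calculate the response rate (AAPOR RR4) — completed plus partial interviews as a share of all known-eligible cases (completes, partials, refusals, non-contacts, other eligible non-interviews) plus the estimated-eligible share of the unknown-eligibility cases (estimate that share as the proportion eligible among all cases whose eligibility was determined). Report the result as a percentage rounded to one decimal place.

Numerator → 619 + 57 = 676
Known eligible → 619 + 57 + 394 + 429 + 31 = 1530
e = 1530 / (1530 + 360) = 1530 / 1890 = 0.8095
Eligible share of unknowns → 0.8095 × 377 = 305.18
Denominator → 1530 + 305.18 = 1835.18
RR4 = 676 / 1835.18 = 0.3684

36.8%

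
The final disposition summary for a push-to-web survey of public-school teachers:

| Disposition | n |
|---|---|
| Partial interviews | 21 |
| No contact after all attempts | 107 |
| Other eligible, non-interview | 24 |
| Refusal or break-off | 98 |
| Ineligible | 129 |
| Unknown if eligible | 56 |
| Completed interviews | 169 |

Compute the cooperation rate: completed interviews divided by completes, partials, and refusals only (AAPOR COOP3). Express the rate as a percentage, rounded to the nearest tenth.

Numerator = 169
Base = 169 + 21 + 98 = 288
COOP3 = 169 / 288 = 0.5868

58.7%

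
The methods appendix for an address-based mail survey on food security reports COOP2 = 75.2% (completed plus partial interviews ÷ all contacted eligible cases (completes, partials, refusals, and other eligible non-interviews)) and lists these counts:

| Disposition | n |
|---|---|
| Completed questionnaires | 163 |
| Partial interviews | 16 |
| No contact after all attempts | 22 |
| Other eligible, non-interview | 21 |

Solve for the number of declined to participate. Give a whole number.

38

Num = 163 + 16 = 179
COOP2 = 179 / D = 0.752
D = 179 / 0.752 = 238.0
Remaining denominator categories sum to 200
declined to participate = 238.0 − 200 ≈ 38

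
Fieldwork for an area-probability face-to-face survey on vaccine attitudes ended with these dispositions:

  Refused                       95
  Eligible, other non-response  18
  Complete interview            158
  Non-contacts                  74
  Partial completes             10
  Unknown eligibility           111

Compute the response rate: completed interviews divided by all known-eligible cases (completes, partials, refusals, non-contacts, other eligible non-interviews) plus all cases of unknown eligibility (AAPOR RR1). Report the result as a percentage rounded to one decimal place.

33.9%

Numerator → 158
Base → 158 + 10 + 95 + 74 + 18 + 111 = 466
RR1 = 158 / 466 = 0.3391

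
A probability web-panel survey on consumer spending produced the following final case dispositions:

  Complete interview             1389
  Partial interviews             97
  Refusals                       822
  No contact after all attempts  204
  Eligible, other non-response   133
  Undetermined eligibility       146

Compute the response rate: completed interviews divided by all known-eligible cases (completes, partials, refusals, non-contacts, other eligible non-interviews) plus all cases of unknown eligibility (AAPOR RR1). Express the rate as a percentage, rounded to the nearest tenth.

Top: 1389
Denominator: 1389 + 97 + 822 + 204 + 133 + 146 = 2791
RR1 = 1389 / 2791 = 0.4977

49.8%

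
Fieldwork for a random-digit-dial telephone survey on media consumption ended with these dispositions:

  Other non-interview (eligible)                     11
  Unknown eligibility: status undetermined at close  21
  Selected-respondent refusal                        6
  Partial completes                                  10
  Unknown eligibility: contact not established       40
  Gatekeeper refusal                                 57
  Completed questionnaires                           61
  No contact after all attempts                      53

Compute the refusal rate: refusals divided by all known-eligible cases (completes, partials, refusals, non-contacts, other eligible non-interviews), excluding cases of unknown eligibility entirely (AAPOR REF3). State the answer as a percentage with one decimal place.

Declined to participate = 57 + 6 = 63
Unknown eligibility = 40 + 21 = 61
Numerator: 63
Denom: 61 + 10 + 63 + 53 + 11 = 198
REF3 = 63 / 198 = 0.3182

31.8%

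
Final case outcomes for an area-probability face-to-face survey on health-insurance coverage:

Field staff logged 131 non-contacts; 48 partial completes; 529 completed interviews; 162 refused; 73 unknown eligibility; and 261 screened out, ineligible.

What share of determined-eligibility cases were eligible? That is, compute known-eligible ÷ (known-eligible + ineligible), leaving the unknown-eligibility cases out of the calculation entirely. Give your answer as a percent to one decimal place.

76.9%

Eligible (known) → 529 + 48 + 162 + 131 = 870
e = 870 / (870 + 261) = 870 / 1131 = 0.7692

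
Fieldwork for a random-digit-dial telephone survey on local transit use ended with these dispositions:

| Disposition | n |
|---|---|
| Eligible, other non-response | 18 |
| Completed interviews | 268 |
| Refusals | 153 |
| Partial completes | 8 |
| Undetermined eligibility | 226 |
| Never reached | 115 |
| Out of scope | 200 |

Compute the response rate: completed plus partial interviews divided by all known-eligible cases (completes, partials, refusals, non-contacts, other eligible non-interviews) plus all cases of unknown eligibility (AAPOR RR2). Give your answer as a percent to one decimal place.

35.0%

Num = 268 + 8 = 276
Denom = 268 + 8 + 153 + 115 + 18 + 226 = 788
RR2 = 276 / 788 = 0.3503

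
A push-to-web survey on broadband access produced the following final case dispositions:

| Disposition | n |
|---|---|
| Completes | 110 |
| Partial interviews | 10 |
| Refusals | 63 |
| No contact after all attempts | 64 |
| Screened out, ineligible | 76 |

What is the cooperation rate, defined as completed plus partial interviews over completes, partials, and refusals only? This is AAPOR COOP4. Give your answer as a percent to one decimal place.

Top: 110 + 10 = 120
Denominator: 110 + 10 + 63 = 183
COOP4 = 120 / 183 = 0.6557

65.6%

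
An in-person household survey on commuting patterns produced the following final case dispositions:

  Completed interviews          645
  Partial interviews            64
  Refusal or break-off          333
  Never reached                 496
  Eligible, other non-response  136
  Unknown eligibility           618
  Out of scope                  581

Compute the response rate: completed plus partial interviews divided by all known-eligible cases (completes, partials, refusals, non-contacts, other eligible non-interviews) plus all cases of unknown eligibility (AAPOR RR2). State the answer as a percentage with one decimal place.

Num: 645 + 64 = 709
Base: 645 + 64 + 333 + 496 + 136 + 618 = 2292
RR2 = 709 / 2292 = 0.3093

30.9%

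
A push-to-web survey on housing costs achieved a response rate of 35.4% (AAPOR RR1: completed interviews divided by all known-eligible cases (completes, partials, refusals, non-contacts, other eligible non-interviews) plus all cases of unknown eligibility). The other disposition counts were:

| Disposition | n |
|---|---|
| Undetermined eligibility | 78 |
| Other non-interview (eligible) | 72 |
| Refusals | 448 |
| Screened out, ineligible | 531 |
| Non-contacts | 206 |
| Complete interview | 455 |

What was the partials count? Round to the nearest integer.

26

RR1 = 455 / D = 0.354
D = 455 / 0.354 = 1285.3
Rest of base = 1259
partials = 1285.3 − 1259 ≈ 26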